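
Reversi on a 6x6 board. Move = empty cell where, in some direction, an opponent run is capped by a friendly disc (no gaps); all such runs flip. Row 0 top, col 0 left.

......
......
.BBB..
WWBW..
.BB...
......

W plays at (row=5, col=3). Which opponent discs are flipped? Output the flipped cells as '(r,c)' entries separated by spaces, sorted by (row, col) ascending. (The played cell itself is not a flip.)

Answer: (4,2)

Derivation:
Dir NW: opp run (4,2) capped by W -> flip
Dir N: first cell '.' (not opp) -> no flip
Dir NE: first cell '.' (not opp) -> no flip
Dir W: first cell '.' (not opp) -> no flip
Dir E: first cell '.' (not opp) -> no flip
Dir SW: edge -> no flip
Dir S: edge -> no flip
Dir SE: edge -> no flip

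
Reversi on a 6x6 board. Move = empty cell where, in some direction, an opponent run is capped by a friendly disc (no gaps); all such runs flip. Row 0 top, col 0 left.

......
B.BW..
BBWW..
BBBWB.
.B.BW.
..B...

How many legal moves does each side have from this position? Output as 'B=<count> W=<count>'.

-- B to move --
(0,2): no bracket -> illegal
(0,3): flips 3 -> legal
(0,4): flips 2 -> legal
(1,1): no bracket -> illegal
(1,4): flips 2 -> legal
(2,4): flips 2 -> legal
(3,5): no bracket -> illegal
(4,2): no bracket -> illegal
(4,5): flips 1 -> legal
(5,3): no bracket -> illegal
(5,4): flips 1 -> legal
(5,5): no bracket -> illegal
B mobility = 6
-- W to move --
(0,0): no bracket -> illegal
(0,1): flips 1 -> legal
(0,2): flips 1 -> legal
(0,3): no bracket -> illegal
(1,1): flips 1 -> legal
(2,4): flips 1 -> legal
(2,5): no bracket -> illegal
(3,5): flips 1 -> legal
(4,0): flips 1 -> legal
(4,2): flips 2 -> legal
(4,5): flips 1 -> legal
(5,0): flips 2 -> legal
(5,1): no bracket -> illegal
(5,3): flips 1 -> legal
(5,4): no bracket -> illegal
W mobility = 10

Answer: B=6 W=10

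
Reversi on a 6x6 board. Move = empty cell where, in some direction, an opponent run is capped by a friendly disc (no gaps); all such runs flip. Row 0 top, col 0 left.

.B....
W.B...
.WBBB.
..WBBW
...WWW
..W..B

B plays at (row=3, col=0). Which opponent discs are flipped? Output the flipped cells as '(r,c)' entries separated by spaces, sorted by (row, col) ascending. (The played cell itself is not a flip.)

Dir NW: edge -> no flip
Dir N: first cell '.' (not opp) -> no flip
Dir NE: opp run (2,1) capped by B -> flip
Dir W: edge -> no flip
Dir E: first cell '.' (not opp) -> no flip
Dir SW: edge -> no flip
Dir S: first cell '.' (not opp) -> no flip
Dir SE: first cell '.' (not opp) -> no flip

Answer: (2,1)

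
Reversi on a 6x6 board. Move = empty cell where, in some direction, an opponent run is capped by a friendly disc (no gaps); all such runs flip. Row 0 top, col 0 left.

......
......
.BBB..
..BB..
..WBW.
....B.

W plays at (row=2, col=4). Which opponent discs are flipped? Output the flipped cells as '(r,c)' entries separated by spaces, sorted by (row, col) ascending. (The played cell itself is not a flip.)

Answer: (3,3)

Derivation:
Dir NW: first cell '.' (not opp) -> no flip
Dir N: first cell '.' (not opp) -> no flip
Dir NE: first cell '.' (not opp) -> no flip
Dir W: opp run (2,3) (2,2) (2,1), next='.' -> no flip
Dir E: first cell '.' (not opp) -> no flip
Dir SW: opp run (3,3) capped by W -> flip
Dir S: first cell '.' (not opp) -> no flip
Dir SE: first cell '.' (not opp) -> no flip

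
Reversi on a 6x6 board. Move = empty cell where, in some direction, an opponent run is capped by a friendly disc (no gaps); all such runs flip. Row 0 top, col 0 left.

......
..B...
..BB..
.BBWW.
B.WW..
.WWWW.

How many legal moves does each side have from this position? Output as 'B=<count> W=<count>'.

Answer: B=3 W=7

Derivation:
-- B to move --
(2,4): no bracket -> illegal
(2,5): no bracket -> illegal
(3,5): flips 2 -> legal
(4,1): no bracket -> illegal
(4,4): flips 1 -> legal
(4,5): flips 1 -> legal
(5,0): no bracket -> illegal
(5,5): no bracket -> illegal
B mobility = 3
-- W to move --
(0,1): flips 2 -> legal
(0,2): flips 3 -> legal
(0,3): no bracket -> illegal
(1,1): flips 1 -> legal
(1,3): flips 1 -> legal
(1,4): no bracket -> illegal
(2,0): flips 1 -> legal
(2,1): flips 1 -> legal
(2,4): no bracket -> illegal
(3,0): flips 2 -> legal
(4,1): no bracket -> illegal
(5,0): no bracket -> illegal
W mobility = 7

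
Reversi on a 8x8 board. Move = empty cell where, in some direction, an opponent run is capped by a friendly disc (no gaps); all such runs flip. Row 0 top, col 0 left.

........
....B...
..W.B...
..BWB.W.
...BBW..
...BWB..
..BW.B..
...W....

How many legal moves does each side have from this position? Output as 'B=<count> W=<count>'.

-- B to move --
(1,1): flips 2 -> legal
(1,2): flips 1 -> legal
(1,3): no bracket -> illegal
(2,1): no bracket -> illegal
(2,3): flips 1 -> legal
(2,5): no bracket -> illegal
(2,6): no bracket -> illegal
(2,7): no bracket -> illegal
(3,1): no bracket -> illegal
(3,5): flips 1 -> legal
(3,7): no bracket -> illegal
(4,2): flips 1 -> legal
(4,6): flips 1 -> legal
(4,7): no bracket -> illegal
(5,2): no bracket -> illegal
(5,6): flips 1 -> legal
(6,4): flips 2 -> legal
(7,2): no bracket -> illegal
(7,4): no bracket -> illegal
B mobility = 8
-- W to move --
(0,3): no bracket -> illegal
(0,4): flips 4 -> legal
(0,5): no bracket -> illegal
(1,3): no bracket -> illegal
(1,5): flips 1 -> legal
(2,1): flips 2 -> legal
(2,3): flips 1 -> legal
(2,5): no bracket -> illegal
(3,1): flips 1 -> legal
(3,5): flips 1 -> legal
(4,1): no bracket -> illegal
(4,2): flips 3 -> legal
(4,6): no bracket -> illegal
(5,1): flips 1 -> legal
(5,2): flips 1 -> legal
(5,6): flips 1 -> legal
(6,1): flips 1 -> legal
(6,4): no bracket -> illegal
(6,6): flips 2 -> legal
(7,1): no bracket -> illegal
(7,2): no bracket -> illegal
(7,4): no bracket -> illegal
(7,5): flips 2 -> legal
(7,6): flips 1 -> legal
W mobility = 14

Answer: B=8 W=14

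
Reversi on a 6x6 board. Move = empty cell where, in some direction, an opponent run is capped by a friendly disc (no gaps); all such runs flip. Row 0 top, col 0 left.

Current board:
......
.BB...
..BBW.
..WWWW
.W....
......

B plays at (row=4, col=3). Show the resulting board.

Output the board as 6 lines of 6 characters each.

Place B at (4,3); scan 8 dirs for brackets.
Dir NW: opp run (3,2), next='.' -> no flip
Dir N: opp run (3,3) capped by B -> flip
Dir NE: opp run (3,4), next='.' -> no flip
Dir W: first cell '.' (not opp) -> no flip
Dir E: first cell '.' (not opp) -> no flip
Dir SW: first cell '.' (not opp) -> no flip
Dir S: first cell '.' (not opp) -> no flip
Dir SE: first cell '.' (not opp) -> no flip
All flips: (3,3)

Answer: ......
.BB...
..BBW.
..WBWW
.W.B..
......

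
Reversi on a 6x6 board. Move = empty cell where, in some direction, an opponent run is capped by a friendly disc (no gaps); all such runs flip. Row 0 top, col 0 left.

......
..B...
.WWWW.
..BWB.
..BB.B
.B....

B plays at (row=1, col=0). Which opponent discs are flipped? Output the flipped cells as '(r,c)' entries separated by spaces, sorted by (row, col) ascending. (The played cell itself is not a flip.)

Answer: (2,1)

Derivation:
Dir NW: edge -> no flip
Dir N: first cell '.' (not opp) -> no flip
Dir NE: first cell '.' (not opp) -> no flip
Dir W: edge -> no flip
Dir E: first cell '.' (not opp) -> no flip
Dir SW: edge -> no flip
Dir S: first cell '.' (not opp) -> no flip
Dir SE: opp run (2,1) capped by B -> flip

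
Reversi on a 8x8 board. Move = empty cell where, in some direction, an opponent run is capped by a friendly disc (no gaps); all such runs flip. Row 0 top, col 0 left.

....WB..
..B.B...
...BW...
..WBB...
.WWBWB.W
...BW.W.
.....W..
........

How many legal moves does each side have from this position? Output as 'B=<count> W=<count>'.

-- B to move --
(0,3): flips 1 -> legal
(1,3): no bracket -> illegal
(1,5): flips 1 -> legal
(2,1): flips 1 -> legal
(2,2): no bracket -> illegal
(2,5): flips 1 -> legal
(3,0): no bracket -> illegal
(3,1): flips 2 -> legal
(3,5): flips 1 -> legal
(3,6): no bracket -> illegal
(3,7): no bracket -> illegal
(4,0): flips 2 -> legal
(4,6): no bracket -> illegal
(5,0): flips 2 -> legal
(5,1): flips 1 -> legal
(5,2): no bracket -> illegal
(5,5): flips 2 -> legal
(5,7): no bracket -> illegal
(6,3): flips 1 -> legal
(6,4): flips 2 -> legal
(6,6): no bracket -> illegal
(6,7): flips 1 -> legal
(7,4): no bracket -> illegal
(7,5): no bracket -> illegal
(7,6): flips 2 -> legal
B mobility = 14
-- W to move --
(0,1): flips 4 -> legal
(0,2): no bracket -> illegal
(0,3): no bracket -> illegal
(0,6): flips 1 -> legal
(1,1): no bracket -> illegal
(1,3): no bracket -> illegal
(1,5): no bracket -> illegal
(1,6): no bracket -> illegal
(2,1): no bracket -> illegal
(2,2): flips 2 -> legal
(2,5): no bracket -> illegal
(3,5): flips 2 -> legal
(3,6): flips 1 -> legal
(4,6): flips 1 -> legal
(5,2): flips 1 -> legal
(5,5): no bracket -> illegal
(6,2): flips 1 -> legal
(6,3): no bracket -> illegal
(6,4): flips 1 -> legal
W mobility = 9

Answer: B=14 W=9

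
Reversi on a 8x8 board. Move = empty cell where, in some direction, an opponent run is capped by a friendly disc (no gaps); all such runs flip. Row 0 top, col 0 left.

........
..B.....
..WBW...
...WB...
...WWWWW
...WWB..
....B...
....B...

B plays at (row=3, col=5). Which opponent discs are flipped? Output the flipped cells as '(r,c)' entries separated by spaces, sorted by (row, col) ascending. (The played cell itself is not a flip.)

Answer: (4,5)

Derivation:
Dir NW: opp run (2,4), next='.' -> no flip
Dir N: first cell '.' (not opp) -> no flip
Dir NE: first cell '.' (not opp) -> no flip
Dir W: first cell 'B' (not opp) -> no flip
Dir E: first cell '.' (not opp) -> no flip
Dir SW: opp run (4,4) (5,3), next='.' -> no flip
Dir S: opp run (4,5) capped by B -> flip
Dir SE: opp run (4,6), next='.' -> no flip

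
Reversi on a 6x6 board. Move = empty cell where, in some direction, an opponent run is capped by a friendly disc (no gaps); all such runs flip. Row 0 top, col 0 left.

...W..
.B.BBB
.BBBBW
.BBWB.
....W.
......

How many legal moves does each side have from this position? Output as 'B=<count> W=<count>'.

-- B to move --
(0,2): no bracket -> illegal
(0,4): no bracket -> illegal
(1,2): no bracket -> illegal
(3,5): flips 1 -> legal
(4,2): flips 1 -> legal
(4,3): flips 1 -> legal
(4,5): no bracket -> illegal
(5,3): no bracket -> illegal
(5,4): flips 1 -> legal
(5,5): flips 2 -> legal
B mobility = 5
-- W to move --
(0,0): flips 2 -> legal
(0,1): no bracket -> illegal
(0,2): no bracket -> illegal
(0,4): flips 3 -> legal
(0,5): flips 1 -> legal
(1,0): no bracket -> illegal
(1,2): no bracket -> illegal
(2,0): flips 4 -> legal
(3,0): flips 2 -> legal
(3,5): flips 1 -> legal
(4,0): no bracket -> illegal
(4,1): no bracket -> illegal
(4,2): no bracket -> illegal
(4,3): flips 1 -> legal
(4,5): no bracket -> illegal
W mobility = 7

Answer: B=5 W=7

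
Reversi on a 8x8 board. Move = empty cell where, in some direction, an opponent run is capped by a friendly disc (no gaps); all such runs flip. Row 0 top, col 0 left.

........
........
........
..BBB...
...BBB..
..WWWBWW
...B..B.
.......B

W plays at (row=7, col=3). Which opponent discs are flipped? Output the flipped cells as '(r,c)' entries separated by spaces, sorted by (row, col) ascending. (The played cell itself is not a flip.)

Dir NW: first cell '.' (not opp) -> no flip
Dir N: opp run (6,3) capped by W -> flip
Dir NE: first cell '.' (not opp) -> no flip
Dir W: first cell '.' (not opp) -> no flip
Dir E: first cell '.' (not opp) -> no flip
Dir SW: edge -> no flip
Dir S: edge -> no flip
Dir SE: edge -> no flip

Answer: (6,3)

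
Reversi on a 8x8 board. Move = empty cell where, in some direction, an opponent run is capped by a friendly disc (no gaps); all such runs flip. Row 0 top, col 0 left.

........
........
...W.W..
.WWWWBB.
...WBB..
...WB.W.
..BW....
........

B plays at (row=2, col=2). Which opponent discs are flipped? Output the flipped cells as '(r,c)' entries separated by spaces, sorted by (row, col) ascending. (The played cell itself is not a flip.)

Dir NW: first cell '.' (not opp) -> no flip
Dir N: first cell '.' (not opp) -> no flip
Dir NE: first cell '.' (not opp) -> no flip
Dir W: first cell '.' (not opp) -> no flip
Dir E: opp run (2,3), next='.' -> no flip
Dir SW: opp run (3,1), next='.' -> no flip
Dir S: opp run (3,2), next='.' -> no flip
Dir SE: opp run (3,3) capped by B -> flip

Answer: (3,3)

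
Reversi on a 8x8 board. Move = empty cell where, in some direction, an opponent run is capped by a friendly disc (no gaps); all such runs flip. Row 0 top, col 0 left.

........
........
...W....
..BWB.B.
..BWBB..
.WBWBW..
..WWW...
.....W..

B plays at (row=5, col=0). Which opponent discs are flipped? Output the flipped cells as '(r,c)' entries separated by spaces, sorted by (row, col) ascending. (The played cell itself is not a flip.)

Answer: (5,1)

Derivation:
Dir NW: edge -> no flip
Dir N: first cell '.' (not opp) -> no flip
Dir NE: first cell '.' (not opp) -> no flip
Dir W: edge -> no flip
Dir E: opp run (5,1) capped by B -> flip
Dir SW: edge -> no flip
Dir S: first cell '.' (not opp) -> no flip
Dir SE: first cell '.' (not opp) -> no flip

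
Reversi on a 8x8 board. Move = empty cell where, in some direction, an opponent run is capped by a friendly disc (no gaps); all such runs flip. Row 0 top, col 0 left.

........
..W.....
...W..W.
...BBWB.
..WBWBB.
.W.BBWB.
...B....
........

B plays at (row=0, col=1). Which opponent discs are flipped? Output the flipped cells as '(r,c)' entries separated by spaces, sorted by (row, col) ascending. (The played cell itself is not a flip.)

Dir NW: edge -> no flip
Dir N: edge -> no flip
Dir NE: edge -> no flip
Dir W: first cell '.' (not opp) -> no flip
Dir E: first cell '.' (not opp) -> no flip
Dir SW: first cell '.' (not opp) -> no flip
Dir S: first cell '.' (not opp) -> no flip
Dir SE: opp run (1,2) (2,3) capped by B -> flip

Answer: (1,2) (2,3)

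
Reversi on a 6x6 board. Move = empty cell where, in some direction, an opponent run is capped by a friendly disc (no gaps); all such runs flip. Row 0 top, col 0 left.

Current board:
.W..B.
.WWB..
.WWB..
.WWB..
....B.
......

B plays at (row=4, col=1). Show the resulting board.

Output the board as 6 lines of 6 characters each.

Place B at (4,1); scan 8 dirs for brackets.
Dir NW: first cell '.' (not opp) -> no flip
Dir N: opp run (3,1) (2,1) (1,1) (0,1), next=edge -> no flip
Dir NE: opp run (3,2) capped by B -> flip
Dir W: first cell '.' (not opp) -> no flip
Dir E: first cell '.' (not opp) -> no flip
Dir SW: first cell '.' (not opp) -> no flip
Dir S: first cell '.' (not opp) -> no flip
Dir SE: first cell '.' (not opp) -> no flip
All flips: (3,2)

Answer: .W..B.
.WWB..
.WWB..
.WBB..
.B..B.
......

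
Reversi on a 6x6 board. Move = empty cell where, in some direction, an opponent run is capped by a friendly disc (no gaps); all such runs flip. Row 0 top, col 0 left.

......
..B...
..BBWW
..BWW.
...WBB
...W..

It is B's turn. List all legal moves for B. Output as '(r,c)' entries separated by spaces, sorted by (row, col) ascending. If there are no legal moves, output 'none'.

(1,3): no bracket -> illegal
(1,4): flips 2 -> legal
(1,5): no bracket -> illegal
(3,5): flips 2 -> legal
(4,2): flips 1 -> legal
(5,2): no bracket -> illegal
(5,4): flips 1 -> legal

Answer: (1,4) (3,5) (4,2) (5,4)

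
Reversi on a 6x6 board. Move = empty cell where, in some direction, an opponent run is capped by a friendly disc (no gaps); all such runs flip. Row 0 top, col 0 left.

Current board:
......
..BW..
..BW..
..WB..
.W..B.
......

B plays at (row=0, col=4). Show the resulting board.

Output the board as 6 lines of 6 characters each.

Place B at (0,4); scan 8 dirs for brackets.
Dir NW: edge -> no flip
Dir N: edge -> no flip
Dir NE: edge -> no flip
Dir W: first cell '.' (not opp) -> no flip
Dir E: first cell '.' (not opp) -> no flip
Dir SW: opp run (1,3) capped by B -> flip
Dir S: first cell '.' (not opp) -> no flip
Dir SE: first cell '.' (not opp) -> no flip
All flips: (1,3)

Answer: ....B.
..BB..
..BW..
..WB..
.W..B.
......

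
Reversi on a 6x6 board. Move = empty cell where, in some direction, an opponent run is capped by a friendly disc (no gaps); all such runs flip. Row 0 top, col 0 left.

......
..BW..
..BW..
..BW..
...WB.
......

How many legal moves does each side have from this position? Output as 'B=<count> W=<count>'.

-- B to move --
(0,2): no bracket -> illegal
(0,3): no bracket -> illegal
(0,4): flips 1 -> legal
(1,4): flips 2 -> legal
(2,4): flips 1 -> legal
(3,4): flips 2 -> legal
(4,2): flips 1 -> legal
(5,2): no bracket -> illegal
(5,3): no bracket -> illegal
(5,4): flips 1 -> legal
B mobility = 6
-- W to move --
(0,1): flips 1 -> legal
(0,2): no bracket -> illegal
(0,3): no bracket -> illegal
(1,1): flips 2 -> legal
(2,1): flips 2 -> legal
(3,1): flips 2 -> legal
(3,4): no bracket -> illegal
(3,5): no bracket -> illegal
(4,1): flips 1 -> legal
(4,2): no bracket -> illegal
(4,5): flips 1 -> legal
(5,3): no bracket -> illegal
(5,4): no bracket -> illegal
(5,5): flips 1 -> legal
W mobility = 7

Answer: B=6 W=7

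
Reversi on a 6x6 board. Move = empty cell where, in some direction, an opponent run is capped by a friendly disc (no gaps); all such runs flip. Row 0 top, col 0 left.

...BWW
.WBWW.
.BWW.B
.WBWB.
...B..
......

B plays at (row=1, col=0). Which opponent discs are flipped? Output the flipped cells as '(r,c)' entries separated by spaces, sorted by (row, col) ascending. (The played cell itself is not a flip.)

Answer: (1,1)

Derivation:
Dir NW: edge -> no flip
Dir N: first cell '.' (not opp) -> no flip
Dir NE: first cell '.' (not opp) -> no flip
Dir W: edge -> no flip
Dir E: opp run (1,1) capped by B -> flip
Dir SW: edge -> no flip
Dir S: first cell '.' (not opp) -> no flip
Dir SE: first cell 'B' (not opp) -> no flip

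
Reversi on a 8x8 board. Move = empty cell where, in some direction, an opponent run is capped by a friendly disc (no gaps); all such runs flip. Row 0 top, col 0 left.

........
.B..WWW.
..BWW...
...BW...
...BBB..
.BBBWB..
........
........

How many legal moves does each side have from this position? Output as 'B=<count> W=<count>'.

Answer: B=9 W=8

Derivation:
-- B to move --
(0,3): no bracket -> illegal
(0,4): flips 3 -> legal
(0,5): no bracket -> illegal
(0,6): flips 2 -> legal
(0,7): no bracket -> illegal
(1,2): flips 2 -> legal
(1,3): flips 1 -> legal
(1,7): no bracket -> illegal
(2,5): flips 3 -> legal
(2,6): no bracket -> illegal
(2,7): no bracket -> illegal
(3,2): no bracket -> illegal
(3,5): flips 1 -> legal
(6,3): flips 1 -> legal
(6,4): flips 1 -> legal
(6,5): flips 1 -> legal
B mobility = 9
-- W to move --
(0,0): no bracket -> illegal
(0,1): no bracket -> illegal
(0,2): no bracket -> illegal
(1,0): no bracket -> illegal
(1,2): no bracket -> illegal
(1,3): no bracket -> illegal
(2,0): no bracket -> illegal
(2,1): flips 1 -> legal
(3,1): no bracket -> illegal
(3,2): flips 2 -> legal
(3,5): no bracket -> illegal
(3,6): flips 1 -> legal
(4,0): no bracket -> illegal
(4,1): no bracket -> illegal
(4,2): flips 1 -> legal
(4,6): no bracket -> illegal
(5,0): flips 3 -> legal
(5,6): flips 2 -> legal
(6,0): no bracket -> illegal
(6,1): flips 2 -> legal
(6,2): no bracket -> illegal
(6,3): flips 3 -> legal
(6,4): no bracket -> illegal
(6,5): no bracket -> illegal
(6,6): no bracket -> illegal
W mobility = 8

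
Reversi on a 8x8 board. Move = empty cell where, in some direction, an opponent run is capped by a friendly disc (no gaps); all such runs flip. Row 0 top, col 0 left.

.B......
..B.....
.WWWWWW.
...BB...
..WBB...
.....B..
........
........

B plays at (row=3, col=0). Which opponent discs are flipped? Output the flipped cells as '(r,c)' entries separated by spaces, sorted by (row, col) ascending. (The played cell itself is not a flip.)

Answer: (2,1)

Derivation:
Dir NW: edge -> no flip
Dir N: first cell '.' (not opp) -> no flip
Dir NE: opp run (2,1) capped by B -> flip
Dir W: edge -> no flip
Dir E: first cell '.' (not opp) -> no flip
Dir SW: edge -> no flip
Dir S: first cell '.' (not opp) -> no flip
Dir SE: first cell '.' (not opp) -> no flip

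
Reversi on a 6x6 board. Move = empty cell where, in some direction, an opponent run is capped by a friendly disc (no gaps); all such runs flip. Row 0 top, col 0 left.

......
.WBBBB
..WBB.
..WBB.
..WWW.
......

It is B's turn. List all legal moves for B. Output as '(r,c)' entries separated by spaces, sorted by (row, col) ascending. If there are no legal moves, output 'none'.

(0,0): flips 2 -> legal
(0,1): no bracket -> illegal
(0,2): no bracket -> illegal
(1,0): flips 1 -> legal
(2,0): no bracket -> illegal
(2,1): flips 1 -> legal
(3,1): flips 2 -> legal
(3,5): no bracket -> illegal
(4,1): flips 1 -> legal
(4,5): no bracket -> illegal
(5,1): flips 1 -> legal
(5,2): flips 4 -> legal
(5,3): flips 1 -> legal
(5,4): flips 1 -> legal
(5,5): flips 1 -> legal

Answer: (0,0) (1,0) (2,1) (3,1) (4,1) (5,1) (5,2) (5,3) (5,4) (5,5)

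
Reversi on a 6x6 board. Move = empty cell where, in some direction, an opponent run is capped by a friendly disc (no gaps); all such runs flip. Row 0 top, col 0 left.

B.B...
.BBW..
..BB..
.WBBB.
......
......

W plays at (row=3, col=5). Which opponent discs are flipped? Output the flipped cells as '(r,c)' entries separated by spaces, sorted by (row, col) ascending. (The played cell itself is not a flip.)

Dir NW: first cell '.' (not opp) -> no flip
Dir N: first cell '.' (not opp) -> no flip
Dir NE: edge -> no flip
Dir W: opp run (3,4) (3,3) (3,2) capped by W -> flip
Dir E: edge -> no flip
Dir SW: first cell '.' (not opp) -> no flip
Dir S: first cell '.' (not opp) -> no flip
Dir SE: edge -> no flip

Answer: (3,2) (3,3) (3,4)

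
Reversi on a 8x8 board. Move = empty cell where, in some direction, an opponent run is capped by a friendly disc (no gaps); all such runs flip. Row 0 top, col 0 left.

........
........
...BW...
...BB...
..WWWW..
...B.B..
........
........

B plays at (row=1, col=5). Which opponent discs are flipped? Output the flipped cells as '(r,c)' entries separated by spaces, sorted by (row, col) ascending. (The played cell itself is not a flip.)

Answer: (2,4)

Derivation:
Dir NW: first cell '.' (not opp) -> no flip
Dir N: first cell '.' (not opp) -> no flip
Dir NE: first cell '.' (not opp) -> no flip
Dir W: first cell '.' (not opp) -> no flip
Dir E: first cell '.' (not opp) -> no flip
Dir SW: opp run (2,4) capped by B -> flip
Dir S: first cell '.' (not opp) -> no flip
Dir SE: first cell '.' (not opp) -> no flip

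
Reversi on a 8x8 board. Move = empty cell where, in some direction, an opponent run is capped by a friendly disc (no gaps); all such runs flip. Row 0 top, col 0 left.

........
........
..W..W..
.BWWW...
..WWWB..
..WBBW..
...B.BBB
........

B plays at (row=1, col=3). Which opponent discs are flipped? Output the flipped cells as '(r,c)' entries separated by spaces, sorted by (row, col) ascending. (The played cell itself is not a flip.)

Answer: (2,2)

Derivation:
Dir NW: first cell '.' (not opp) -> no flip
Dir N: first cell '.' (not opp) -> no flip
Dir NE: first cell '.' (not opp) -> no flip
Dir W: first cell '.' (not opp) -> no flip
Dir E: first cell '.' (not opp) -> no flip
Dir SW: opp run (2,2) capped by B -> flip
Dir S: first cell '.' (not opp) -> no flip
Dir SE: first cell '.' (not opp) -> no flip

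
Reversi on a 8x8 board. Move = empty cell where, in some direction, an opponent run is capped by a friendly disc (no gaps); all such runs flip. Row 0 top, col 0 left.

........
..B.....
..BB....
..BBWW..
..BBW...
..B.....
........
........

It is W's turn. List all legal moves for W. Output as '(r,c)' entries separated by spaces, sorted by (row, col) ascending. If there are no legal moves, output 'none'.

Answer: (0,1) (1,1) (3,1) (4,1) (6,1)

Derivation:
(0,1): flips 2 -> legal
(0,2): no bracket -> illegal
(0,3): no bracket -> illegal
(1,1): flips 2 -> legal
(1,3): no bracket -> illegal
(1,4): no bracket -> illegal
(2,1): no bracket -> illegal
(2,4): no bracket -> illegal
(3,1): flips 2 -> legal
(4,1): flips 2 -> legal
(5,1): no bracket -> illegal
(5,3): no bracket -> illegal
(5,4): no bracket -> illegal
(6,1): flips 2 -> legal
(6,2): no bracket -> illegal
(6,3): no bracket -> illegal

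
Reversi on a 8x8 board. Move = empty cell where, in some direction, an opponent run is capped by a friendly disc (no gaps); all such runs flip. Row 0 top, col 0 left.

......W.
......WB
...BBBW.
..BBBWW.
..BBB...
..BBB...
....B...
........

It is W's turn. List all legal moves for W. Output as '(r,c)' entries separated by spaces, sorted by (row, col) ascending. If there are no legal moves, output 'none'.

(0,7): no bracket -> illegal
(1,2): no bracket -> illegal
(1,3): flips 1 -> legal
(1,4): flips 1 -> legal
(1,5): flips 1 -> legal
(2,1): no bracket -> illegal
(2,2): flips 3 -> legal
(2,7): no bracket -> illegal
(3,1): flips 3 -> legal
(4,1): no bracket -> illegal
(4,5): no bracket -> illegal
(5,1): no bracket -> illegal
(5,5): no bracket -> illegal
(6,1): flips 4 -> legal
(6,2): flips 2 -> legal
(6,3): no bracket -> illegal
(6,5): no bracket -> illegal
(7,3): no bracket -> illegal
(7,4): no bracket -> illegal
(7,5): no bracket -> illegal

Answer: (1,3) (1,4) (1,5) (2,2) (3,1) (6,1) (6,2)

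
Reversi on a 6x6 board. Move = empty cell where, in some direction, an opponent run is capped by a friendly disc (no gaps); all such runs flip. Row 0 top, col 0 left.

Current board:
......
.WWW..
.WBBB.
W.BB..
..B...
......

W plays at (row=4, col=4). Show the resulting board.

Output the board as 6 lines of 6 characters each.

Answer: ......
.WWW..
.WWBB.
W.BW..
..B.W.
......

Derivation:
Place W at (4,4); scan 8 dirs for brackets.
Dir NW: opp run (3,3) (2,2) capped by W -> flip
Dir N: first cell '.' (not opp) -> no flip
Dir NE: first cell '.' (not opp) -> no flip
Dir W: first cell '.' (not opp) -> no flip
Dir E: first cell '.' (not opp) -> no flip
Dir SW: first cell '.' (not opp) -> no flip
Dir S: first cell '.' (not opp) -> no flip
Dir SE: first cell '.' (not opp) -> no flip
All flips: (2,2) (3,3)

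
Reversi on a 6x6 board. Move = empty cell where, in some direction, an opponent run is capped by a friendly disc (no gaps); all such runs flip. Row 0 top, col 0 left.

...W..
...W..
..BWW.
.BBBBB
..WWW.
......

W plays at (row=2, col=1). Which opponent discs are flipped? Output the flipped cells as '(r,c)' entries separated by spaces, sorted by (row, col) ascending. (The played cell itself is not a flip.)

Answer: (2,2) (3,2)

Derivation:
Dir NW: first cell '.' (not opp) -> no flip
Dir N: first cell '.' (not opp) -> no flip
Dir NE: first cell '.' (not opp) -> no flip
Dir W: first cell '.' (not opp) -> no flip
Dir E: opp run (2,2) capped by W -> flip
Dir SW: first cell '.' (not opp) -> no flip
Dir S: opp run (3,1), next='.' -> no flip
Dir SE: opp run (3,2) capped by W -> flip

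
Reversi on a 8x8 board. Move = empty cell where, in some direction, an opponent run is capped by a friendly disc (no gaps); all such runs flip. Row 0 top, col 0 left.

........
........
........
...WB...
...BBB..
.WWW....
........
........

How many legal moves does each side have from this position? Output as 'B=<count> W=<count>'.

-- B to move --
(2,2): flips 1 -> legal
(2,3): flips 1 -> legal
(2,4): no bracket -> illegal
(3,2): flips 1 -> legal
(4,0): no bracket -> illegal
(4,1): no bracket -> illegal
(4,2): no bracket -> illegal
(5,0): no bracket -> illegal
(5,4): no bracket -> illegal
(6,0): no bracket -> illegal
(6,1): flips 1 -> legal
(6,2): flips 1 -> legal
(6,3): flips 1 -> legal
(6,4): no bracket -> illegal
B mobility = 6
-- W to move --
(2,3): no bracket -> illegal
(2,4): no bracket -> illegal
(2,5): flips 2 -> legal
(3,2): no bracket -> illegal
(3,5): flips 2 -> legal
(3,6): no bracket -> illegal
(4,2): no bracket -> illegal
(4,6): no bracket -> illegal
(5,4): no bracket -> illegal
(5,5): flips 1 -> legal
(5,6): no bracket -> illegal
W mobility = 3

Answer: B=6 W=3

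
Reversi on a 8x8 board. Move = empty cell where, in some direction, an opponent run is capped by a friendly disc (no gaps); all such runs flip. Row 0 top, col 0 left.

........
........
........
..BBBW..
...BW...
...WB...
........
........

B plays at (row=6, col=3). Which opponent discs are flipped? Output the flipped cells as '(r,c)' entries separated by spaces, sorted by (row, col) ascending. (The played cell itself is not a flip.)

Dir NW: first cell '.' (not opp) -> no flip
Dir N: opp run (5,3) capped by B -> flip
Dir NE: first cell 'B' (not opp) -> no flip
Dir W: first cell '.' (not opp) -> no flip
Dir E: first cell '.' (not opp) -> no flip
Dir SW: first cell '.' (not opp) -> no flip
Dir S: first cell '.' (not opp) -> no flip
Dir SE: first cell '.' (not opp) -> no flip

Answer: (5,3)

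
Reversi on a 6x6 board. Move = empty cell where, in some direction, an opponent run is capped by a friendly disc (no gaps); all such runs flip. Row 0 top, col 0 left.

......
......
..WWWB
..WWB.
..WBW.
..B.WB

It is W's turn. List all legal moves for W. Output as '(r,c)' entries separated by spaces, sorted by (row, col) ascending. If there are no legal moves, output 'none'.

(1,4): no bracket -> illegal
(1,5): no bracket -> illegal
(3,5): flips 1 -> legal
(4,1): no bracket -> illegal
(4,5): flips 1 -> legal
(5,1): no bracket -> illegal
(5,3): flips 1 -> legal

Answer: (3,5) (4,5) (5,3)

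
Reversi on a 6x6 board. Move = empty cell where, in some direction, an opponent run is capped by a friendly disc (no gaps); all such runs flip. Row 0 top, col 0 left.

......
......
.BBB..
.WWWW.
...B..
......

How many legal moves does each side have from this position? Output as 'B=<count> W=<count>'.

Answer: B=6 W=8

Derivation:
-- B to move --
(2,0): no bracket -> illegal
(2,4): no bracket -> illegal
(2,5): flips 1 -> legal
(3,0): no bracket -> illegal
(3,5): no bracket -> illegal
(4,0): flips 1 -> legal
(4,1): flips 2 -> legal
(4,2): flips 1 -> legal
(4,4): flips 1 -> legal
(4,5): flips 1 -> legal
B mobility = 6
-- W to move --
(1,0): flips 1 -> legal
(1,1): flips 2 -> legal
(1,2): flips 2 -> legal
(1,3): flips 2 -> legal
(1,4): flips 1 -> legal
(2,0): no bracket -> illegal
(2,4): no bracket -> illegal
(3,0): no bracket -> illegal
(4,2): no bracket -> illegal
(4,4): no bracket -> illegal
(5,2): flips 1 -> legal
(5,3): flips 1 -> legal
(5,4): flips 1 -> legal
W mobility = 8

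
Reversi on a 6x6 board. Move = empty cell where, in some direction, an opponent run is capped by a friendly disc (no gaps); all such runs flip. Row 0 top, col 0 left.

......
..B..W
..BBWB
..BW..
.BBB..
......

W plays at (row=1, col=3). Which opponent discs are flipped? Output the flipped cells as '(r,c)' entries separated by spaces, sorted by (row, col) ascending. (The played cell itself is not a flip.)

Dir NW: first cell '.' (not opp) -> no flip
Dir N: first cell '.' (not opp) -> no flip
Dir NE: first cell '.' (not opp) -> no flip
Dir W: opp run (1,2), next='.' -> no flip
Dir E: first cell '.' (not opp) -> no flip
Dir SW: opp run (2,2), next='.' -> no flip
Dir S: opp run (2,3) capped by W -> flip
Dir SE: first cell 'W' (not opp) -> no flip

Answer: (2,3)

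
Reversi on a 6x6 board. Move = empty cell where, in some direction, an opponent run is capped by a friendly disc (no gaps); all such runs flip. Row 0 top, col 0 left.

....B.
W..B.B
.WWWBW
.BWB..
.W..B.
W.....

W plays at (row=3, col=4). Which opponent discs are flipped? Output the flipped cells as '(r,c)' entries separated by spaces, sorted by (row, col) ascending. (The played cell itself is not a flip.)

Dir NW: first cell 'W' (not opp) -> no flip
Dir N: opp run (2,4), next='.' -> no flip
Dir NE: first cell 'W' (not opp) -> no flip
Dir W: opp run (3,3) capped by W -> flip
Dir E: first cell '.' (not opp) -> no flip
Dir SW: first cell '.' (not opp) -> no flip
Dir S: opp run (4,4), next='.' -> no flip
Dir SE: first cell '.' (not opp) -> no flip

Answer: (3,3)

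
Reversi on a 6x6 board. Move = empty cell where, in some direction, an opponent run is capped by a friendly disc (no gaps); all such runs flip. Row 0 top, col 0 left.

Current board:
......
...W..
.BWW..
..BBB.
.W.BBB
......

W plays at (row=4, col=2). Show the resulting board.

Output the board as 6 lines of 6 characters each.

Answer: ......
...W..
.BWW..
..WBB.
.WWBBB
......

Derivation:
Place W at (4,2); scan 8 dirs for brackets.
Dir NW: first cell '.' (not opp) -> no flip
Dir N: opp run (3,2) capped by W -> flip
Dir NE: opp run (3,3), next='.' -> no flip
Dir W: first cell 'W' (not opp) -> no flip
Dir E: opp run (4,3) (4,4) (4,5), next=edge -> no flip
Dir SW: first cell '.' (not opp) -> no flip
Dir S: first cell '.' (not opp) -> no flip
Dir SE: first cell '.' (not opp) -> no flip
All flips: (3,2)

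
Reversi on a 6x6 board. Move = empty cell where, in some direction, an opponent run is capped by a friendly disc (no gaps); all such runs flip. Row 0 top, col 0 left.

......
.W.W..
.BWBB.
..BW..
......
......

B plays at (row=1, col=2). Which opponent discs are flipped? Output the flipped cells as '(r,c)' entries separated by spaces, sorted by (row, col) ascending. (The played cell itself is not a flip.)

Answer: (2,2)

Derivation:
Dir NW: first cell '.' (not opp) -> no flip
Dir N: first cell '.' (not opp) -> no flip
Dir NE: first cell '.' (not opp) -> no flip
Dir W: opp run (1,1), next='.' -> no flip
Dir E: opp run (1,3), next='.' -> no flip
Dir SW: first cell 'B' (not opp) -> no flip
Dir S: opp run (2,2) capped by B -> flip
Dir SE: first cell 'B' (not opp) -> no flip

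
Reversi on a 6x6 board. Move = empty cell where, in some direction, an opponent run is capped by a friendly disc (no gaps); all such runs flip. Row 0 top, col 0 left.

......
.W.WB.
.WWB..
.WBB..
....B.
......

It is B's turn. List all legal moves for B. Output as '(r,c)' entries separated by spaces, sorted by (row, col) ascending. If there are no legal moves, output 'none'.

(0,0): flips 2 -> legal
(0,1): no bracket -> illegal
(0,2): no bracket -> illegal
(0,3): flips 1 -> legal
(0,4): no bracket -> illegal
(1,0): flips 1 -> legal
(1,2): flips 2 -> legal
(2,0): flips 2 -> legal
(2,4): no bracket -> illegal
(3,0): flips 1 -> legal
(4,0): no bracket -> illegal
(4,1): no bracket -> illegal
(4,2): no bracket -> illegal

Answer: (0,0) (0,3) (1,0) (1,2) (2,0) (3,0)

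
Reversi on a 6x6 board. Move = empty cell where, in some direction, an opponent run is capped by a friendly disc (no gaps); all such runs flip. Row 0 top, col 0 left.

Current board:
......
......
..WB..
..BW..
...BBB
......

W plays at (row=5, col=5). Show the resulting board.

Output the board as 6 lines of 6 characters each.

Place W at (5,5); scan 8 dirs for brackets.
Dir NW: opp run (4,4) capped by W -> flip
Dir N: opp run (4,5), next='.' -> no flip
Dir NE: edge -> no flip
Dir W: first cell '.' (not opp) -> no flip
Dir E: edge -> no flip
Dir SW: edge -> no flip
Dir S: edge -> no flip
Dir SE: edge -> no flip
All flips: (4,4)

Answer: ......
......
..WB..
..BW..
...BWB
.....W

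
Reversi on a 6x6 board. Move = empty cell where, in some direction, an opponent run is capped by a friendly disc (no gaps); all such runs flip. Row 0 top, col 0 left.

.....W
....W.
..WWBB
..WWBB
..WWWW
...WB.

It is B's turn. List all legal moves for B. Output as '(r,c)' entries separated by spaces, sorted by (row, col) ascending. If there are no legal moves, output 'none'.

(0,3): flips 1 -> legal
(0,4): flips 1 -> legal
(1,1): no bracket -> illegal
(1,2): flips 1 -> legal
(1,3): no bracket -> illegal
(1,5): no bracket -> illegal
(2,1): flips 4 -> legal
(3,1): flips 2 -> legal
(4,1): no bracket -> illegal
(5,1): flips 2 -> legal
(5,2): flips 2 -> legal
(5,5): flips 1 -> legal

Answer: (0,3) (0,4) (1,2) (2,1) (3,1) (5,1) (5,2) (5,5)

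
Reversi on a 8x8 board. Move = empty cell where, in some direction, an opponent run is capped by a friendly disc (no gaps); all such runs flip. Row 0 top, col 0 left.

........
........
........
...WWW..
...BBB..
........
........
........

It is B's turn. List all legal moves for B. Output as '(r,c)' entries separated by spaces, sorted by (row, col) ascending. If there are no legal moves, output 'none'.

(2,2): flips 1 -> legal
(2,3): flips 2 -> legal
(2,4): flips 1 -> legal
(2,5): flips 2 -> legal
(2,6): flips 1 -> legal
(3,2): no bracket -> illegal
(3,6): no bracket -> illegal
(4,2): no bracket -> illegal
(4,6): no bracket -> illegal

Answer: (2,2) (2,3) (2,4) (2,5) (2,6)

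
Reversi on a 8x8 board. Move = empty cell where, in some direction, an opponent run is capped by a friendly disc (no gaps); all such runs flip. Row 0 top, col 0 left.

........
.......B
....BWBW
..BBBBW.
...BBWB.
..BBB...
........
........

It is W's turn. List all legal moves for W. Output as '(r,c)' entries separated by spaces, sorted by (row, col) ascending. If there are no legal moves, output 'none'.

Answer: (0,7) (1,6) (2,3) (3,1) (4,2) (4,7) (5,6) (6,1) (6,3)

Derivation:
(0,6): no bracket -> illegal
(0,7): flips 1 -> legal
(1,3): no bracket -> illegal
(1,4): no bracket -> illegal
(1,5): no bracket -> illegal
(1,6): flips 1 -> legal
(2,1): no bracket -> illegal
(2,2): no bracket -> illegal
(2,3): flips 2 -> legal
(3,1): flips 4 -> legal
(3,7): no bracket -> illegal
(4,1): no bracket -> illegal
(4,2): flips 2 -> legal
(4,7): flips 1 -> legal
(5,1): no bracket -> illegal
(5,5): no bracket -> illegal
(5,6): flips 1 -> legal
(5,7): no bracket -> illegal
(6,1): flips 3 -> legal
(6,2): no bracket -> illegal
(6,3): flips 1 -> legal
(6,4): no bracket -> illegal
(6,5): no bracket -> illegal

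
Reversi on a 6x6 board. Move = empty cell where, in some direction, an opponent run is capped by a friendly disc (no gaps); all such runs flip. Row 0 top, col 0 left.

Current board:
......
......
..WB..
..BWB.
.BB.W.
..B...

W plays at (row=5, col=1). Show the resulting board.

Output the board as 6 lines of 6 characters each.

Place W at (5,1); scan 8 dirs for brackets.
Dir NW: first cell '.' (not opp) -> no flip
Dir N: opp run (4,1), next='.' -> no flip
Dir NE: opp run (4,2) capped by W -> flip
Dir W: first cell '.' (not opp) -> no flip
Dir E: opp run (5,2), next='.' -> no flip
Dir SW: edge -> no flip
Dir S: edge -> no flip
Dir SE: edge -> no flip
All flips: (4,2)

Answer: ......
......
..WB..
..BWB.
.BW.W.
.WB...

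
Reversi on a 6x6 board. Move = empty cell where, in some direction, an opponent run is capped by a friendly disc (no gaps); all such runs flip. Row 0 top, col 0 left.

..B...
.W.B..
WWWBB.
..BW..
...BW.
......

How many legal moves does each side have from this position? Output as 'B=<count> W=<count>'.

-- B to move --
(0,0): no bracket -> illegal
(0,1): no bracket -> illegal
(1,0): flips 1 -> legal
(1,2): flips 1 -> legal
(3,0): no bracket -> illegal
(3,1): flips 1 -> legal
(3,4): flips 1 -> legal
(3,5): no bracket -> illegal
(4,2): flips 1 -> legal
(4,5): flips 1 -> legal
(5,3): no bracket -> illegal
(5,4): no bracket -> illegal
(5,5): no bracket -> illegal
B mobility = 6
-- W to move --
(0,1): no bracket -> illegal
(0,3): flips 2 -> legal
(0,4): flips 1 -> legal
(1,2): no bracket -> illegal
(1,4): no bracket -> illegal
(1,5): flips 1 -> legal
(2,5): flips 2 -> legal
(3,1): flips 1 -> legal
(3,4): no bracket -> illegal
(3,5): no bracket -> illegal
(4,1): no bracket -> illegal
(4,2): flips 2 -> legal
(5,2): no bracket -> illegal
(5,3): flips 1 -> legal
(5,4): flips 2 -> legal
W mobility = 8

Answer: B=6 W=8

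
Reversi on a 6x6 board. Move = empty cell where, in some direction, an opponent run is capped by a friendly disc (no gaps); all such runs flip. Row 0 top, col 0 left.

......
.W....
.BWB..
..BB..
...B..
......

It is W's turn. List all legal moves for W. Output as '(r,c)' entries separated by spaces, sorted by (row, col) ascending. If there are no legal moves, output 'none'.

Answer: (2,0) (2,4) (3,1) (4,2) (4,4)

Derivation:
(1,0): no bracket -> illegal
(1,2): no bracket -> illegal
(1,3): no bracket -> illegal
(1,4): no bracket -> illegal
(2,0): flips 1 -> legal
(2,4): flips 1 -> legal
(3,0): no bracket -> illegal
(3,1): flips 1 -> legal
(3,4): no bracket -> illegal
(4,1): no bracket -> illegal
(4,2): flips 1 -> legal
(4,4): flips 1 -> legal
(5,2): no bracket -> illegal
(5,3): no bracket -> illegal
(5,4): no bracket -> illegal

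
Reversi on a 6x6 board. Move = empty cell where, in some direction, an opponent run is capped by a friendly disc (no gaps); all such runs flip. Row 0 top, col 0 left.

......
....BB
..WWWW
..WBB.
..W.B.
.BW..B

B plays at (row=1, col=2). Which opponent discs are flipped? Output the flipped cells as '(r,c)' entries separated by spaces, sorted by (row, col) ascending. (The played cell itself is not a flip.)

Dir NW: first cell '.' (not opp) -> no flip
Dir N: first cell '.' (not opp) -> no flip
Dir NE: first cell '.' (not opp) -> no flip
Dir W: first cell '.' (not opp) -> no flip
Dir E: first cell '.' (not opp) -> no flip
Dir SW: first cell '.' (not opp) -> no flip
Dir S: opp run (2,2) (3,2) (4,2) (5,2), next=edge -> no flip
Dir SE: opp run (2,3) capped by B -> flip

Answer: (2,3)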